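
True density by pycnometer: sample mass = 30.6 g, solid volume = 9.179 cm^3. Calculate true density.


TD = 30.6 / 9.179 = 3.334 g/cm^3

3.334


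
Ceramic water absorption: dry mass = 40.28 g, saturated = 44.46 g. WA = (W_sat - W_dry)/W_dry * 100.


WA = (44.46 - 40.28) / 40.28 * 100 = 10.38%

10.38


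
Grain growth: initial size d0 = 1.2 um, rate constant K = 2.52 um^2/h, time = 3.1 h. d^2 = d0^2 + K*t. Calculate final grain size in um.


d^2 = 1.2^2 + 2.52*3.1 = 9.252
d = sqrt(9.252) = 3.04 um

3.04


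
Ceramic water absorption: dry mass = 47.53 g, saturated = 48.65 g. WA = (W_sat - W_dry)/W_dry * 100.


WA = (48.65 - 47.53) / 47.53 * 100 = 2.36%

2.36


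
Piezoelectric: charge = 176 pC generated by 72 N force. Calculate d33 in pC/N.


d33 = 176 / 72 = 2.4 pC/N

2.4


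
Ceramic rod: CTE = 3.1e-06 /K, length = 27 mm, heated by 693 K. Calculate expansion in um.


dL = 3.1e-06 * 27 * 693 * 1000 = 58.004 um

58.004


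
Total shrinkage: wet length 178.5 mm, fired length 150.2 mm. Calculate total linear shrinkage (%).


TS = (178.5 - 150.2) / 178.5 * 100 = 15.85%

15.85


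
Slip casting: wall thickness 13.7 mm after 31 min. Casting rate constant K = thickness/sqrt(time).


K = 13.7 / sqrt(31) = 13.7 / 5.5678 = 2.461 mm/min^0.5

2.461


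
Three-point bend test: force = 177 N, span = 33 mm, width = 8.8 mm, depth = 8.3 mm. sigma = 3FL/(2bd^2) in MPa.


sigma = 3*177*33/(2*8.8*8.3^2) = 14.5 MPa

14.5


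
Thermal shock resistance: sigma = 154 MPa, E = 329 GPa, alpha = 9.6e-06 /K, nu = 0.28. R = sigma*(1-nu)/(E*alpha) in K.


R = 154*(1-0.28)/(329*1000*9.6e-06) = 35 K

35


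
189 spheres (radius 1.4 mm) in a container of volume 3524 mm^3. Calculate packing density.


V_sphere = 4/3*pi*1.4^3 = 11.494 mm^3
Total V = 189*11.494 = 2172.366 mm^3
PD = 2172.366 / 3524 = 0.616

0.616


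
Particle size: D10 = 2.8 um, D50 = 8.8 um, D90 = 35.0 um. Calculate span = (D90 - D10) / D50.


Span = (35.0 - 2.8) / 8.8 = 32.2 / 8.8 = 3.659

3.659


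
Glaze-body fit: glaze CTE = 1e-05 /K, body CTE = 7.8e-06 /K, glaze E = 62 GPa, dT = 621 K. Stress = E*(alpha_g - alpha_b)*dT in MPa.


Stress = 62*1000*(1e-05 - 7.8e-06)*621 = 84.7 MPa

84.7


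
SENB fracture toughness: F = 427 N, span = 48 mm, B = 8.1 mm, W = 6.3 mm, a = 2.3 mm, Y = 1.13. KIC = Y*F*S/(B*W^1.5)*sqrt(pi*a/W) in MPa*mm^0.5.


KIC = 1.13*427*48/(8.1*6.3^1.5)*sqrt(pi*2.3/6.3) = 193.65

193.65


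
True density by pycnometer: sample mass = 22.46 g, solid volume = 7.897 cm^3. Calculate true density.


TD = 22.46 / 7.897 = 2.844 g/cm^3

2.844


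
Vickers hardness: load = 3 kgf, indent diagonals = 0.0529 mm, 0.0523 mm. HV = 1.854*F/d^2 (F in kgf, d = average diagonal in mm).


d_avg = (0.0529+0.0523)/2 = 0.0526 mm
HV = 1.854*3/0.0526^2 = 2010

2010


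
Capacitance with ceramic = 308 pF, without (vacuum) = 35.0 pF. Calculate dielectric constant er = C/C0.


er = 308 / 35.0 = 8.8

8.8


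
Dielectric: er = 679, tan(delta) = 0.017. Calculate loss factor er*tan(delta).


Loss = 679 * 0.017 = 11.543

11.543


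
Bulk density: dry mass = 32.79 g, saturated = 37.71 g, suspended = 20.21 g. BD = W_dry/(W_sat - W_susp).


BD = 32.79 / (37.71 - 20.21) = 32.79 / 17.5 = 1.874 g/cm^3

1.874


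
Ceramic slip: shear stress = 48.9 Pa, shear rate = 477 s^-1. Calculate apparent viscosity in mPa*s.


eta = tau/gamma * 1000 = 48.9/477 * 1000 = 102.5 mPa*s

102.5


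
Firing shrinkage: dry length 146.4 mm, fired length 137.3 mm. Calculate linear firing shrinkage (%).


FS = (146.4 - 137.3) / 146.4 * 100 = 6.22%

6.22


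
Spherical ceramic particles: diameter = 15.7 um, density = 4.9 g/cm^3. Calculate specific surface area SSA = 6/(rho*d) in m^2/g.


SSA = 6 / (4.9 * 15.7) = 0.078 m^2/g

0.078


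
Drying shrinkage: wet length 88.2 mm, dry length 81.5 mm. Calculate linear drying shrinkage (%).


DS = (88.2 - 81.5) / 88.2 * 100 = 7.6%

7.6


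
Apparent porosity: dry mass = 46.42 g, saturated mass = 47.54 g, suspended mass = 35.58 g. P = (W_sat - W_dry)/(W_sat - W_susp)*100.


P = (47.54 - 46.42) / (47.54 - 35.58) * 100 = 1.12 / 11.96 * 100 = 9.4%

9.4


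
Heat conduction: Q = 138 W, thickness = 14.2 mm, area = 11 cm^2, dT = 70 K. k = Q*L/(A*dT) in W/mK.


k = 138*14.2/1000/(11/10000*70) = 25.45 W/mK

25.45


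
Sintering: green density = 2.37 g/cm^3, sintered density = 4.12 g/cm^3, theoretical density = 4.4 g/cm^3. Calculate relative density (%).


Relative = 4.12 / 4.4 * 100 = 93.6%

93.6


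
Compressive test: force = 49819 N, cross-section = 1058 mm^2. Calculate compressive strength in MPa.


CS = 49819 / 1058 = 47.1 MPa

47.1


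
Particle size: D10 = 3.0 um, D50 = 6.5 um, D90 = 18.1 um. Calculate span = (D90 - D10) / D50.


Span = (18.1 - 3.0) / 6.5 = 15.1 / 6.5 = 2.323

2.323


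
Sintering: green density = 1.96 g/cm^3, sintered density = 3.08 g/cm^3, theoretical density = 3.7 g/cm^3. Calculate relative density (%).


Relative = 3.08 / 3.7 * 100 = 83.2%

83.2


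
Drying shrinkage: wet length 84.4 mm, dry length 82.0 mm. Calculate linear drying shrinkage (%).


DS = (84.4 - 82.0) / 84.4 * 100 = 2.84%

2.84


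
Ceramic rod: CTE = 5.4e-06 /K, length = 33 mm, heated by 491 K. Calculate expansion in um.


dL = 5.4e-06 * 33 * 491 * 1000 = 87.496 um

87.496


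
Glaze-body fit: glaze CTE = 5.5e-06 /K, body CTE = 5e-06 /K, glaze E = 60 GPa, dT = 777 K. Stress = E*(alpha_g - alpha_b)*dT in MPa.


Stress = 60*1000*(5.5e-06 - 5e-06)*777 = 23.3 MPa

23.3


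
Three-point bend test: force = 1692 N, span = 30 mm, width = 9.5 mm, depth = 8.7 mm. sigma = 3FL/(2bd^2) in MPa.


sigma = 3*1692*30/(2*9.5*8.7^2) = 105.9 MPa

105.9


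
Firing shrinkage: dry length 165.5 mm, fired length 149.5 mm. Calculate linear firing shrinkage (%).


FS = (165.5 - 149.5) / 165.5 * 100 = 9.67%

9.67


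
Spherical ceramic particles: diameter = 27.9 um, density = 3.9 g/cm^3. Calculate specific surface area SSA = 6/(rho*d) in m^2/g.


SSA = 6 / (3.9 * 27.9) = 0.055 m^2/g

0.055


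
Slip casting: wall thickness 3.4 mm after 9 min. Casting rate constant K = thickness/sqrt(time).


K = 3.4 / sqrt(9) = 3.4 / 3.0 = 1.133 mm/min^0.5

1.133


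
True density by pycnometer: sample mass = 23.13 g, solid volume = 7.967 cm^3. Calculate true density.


TD = 23.13 / 7.967 = 2.903 g/cm^3

2.903


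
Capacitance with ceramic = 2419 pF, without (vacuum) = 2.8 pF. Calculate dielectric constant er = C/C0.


er = 2419 / 2.8 = 863.93

863.93


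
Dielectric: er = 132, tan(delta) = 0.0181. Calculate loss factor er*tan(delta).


Loss = 132 * 0.0181 = 2.389

2.389


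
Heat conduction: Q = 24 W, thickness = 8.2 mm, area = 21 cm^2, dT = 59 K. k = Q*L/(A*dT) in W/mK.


k = 24*8.2/1000/(21/10000*59) = 1.59 W/mK

1.59


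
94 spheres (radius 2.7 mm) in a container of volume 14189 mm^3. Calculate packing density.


V_sphere = 4/3*pi*2.7^3 = 82.448 mm^3
Total V = 94*82.448 = 7750.112 mm^3
PD = 7750.112 / 14189 = 0.546

0.546


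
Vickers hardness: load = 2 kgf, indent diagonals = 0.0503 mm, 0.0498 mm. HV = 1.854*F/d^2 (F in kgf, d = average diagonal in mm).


d_avg = (0.0503+0.0498)/2 = 0.05005 mm
HV = 1.854*2/0.05005^2 = 1480

1480


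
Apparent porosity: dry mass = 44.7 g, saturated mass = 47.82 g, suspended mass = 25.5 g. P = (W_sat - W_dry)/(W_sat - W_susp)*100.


P = (47.82 - 44.7) / (47.82 - 25.5) * 100 = 3.12 / 22.32 * 100 = 14.0%

14.0


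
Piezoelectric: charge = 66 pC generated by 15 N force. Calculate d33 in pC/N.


d33 = 66 / 15 = 4.4 pC/N

4.4


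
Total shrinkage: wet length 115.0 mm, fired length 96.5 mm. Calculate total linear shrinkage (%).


TS = (115.0 - 96.5) / 115.0 * 100 = 16.09%

16.09


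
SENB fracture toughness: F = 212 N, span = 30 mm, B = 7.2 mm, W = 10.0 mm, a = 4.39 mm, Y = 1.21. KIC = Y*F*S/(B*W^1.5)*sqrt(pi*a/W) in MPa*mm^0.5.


KIC = 1.21*212*30/(7.2*10.0^1.5)*sqrt(pi*4.39/10.0) = 39.69

39.69


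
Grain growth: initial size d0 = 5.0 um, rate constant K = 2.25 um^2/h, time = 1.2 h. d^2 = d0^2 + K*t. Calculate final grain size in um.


d^2 = 5.0^2 + 2.25*1.2 = 27.7
d = sqrt(27.7) = 5.26 um

5.26


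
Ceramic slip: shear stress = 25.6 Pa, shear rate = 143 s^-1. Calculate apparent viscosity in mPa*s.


eta = tau/gamma * 1000 = 25.6/143 * 1000 = 179.0 mPa*s

179.0


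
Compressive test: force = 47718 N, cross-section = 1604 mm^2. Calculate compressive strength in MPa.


CS = 47718 / 1604 = 29.7 MPa

29.7


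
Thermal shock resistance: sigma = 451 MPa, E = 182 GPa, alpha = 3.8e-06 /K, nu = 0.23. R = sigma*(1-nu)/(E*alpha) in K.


R = 451*(1-0.23)/(182*1000*3.8e-06) = 502 K

502


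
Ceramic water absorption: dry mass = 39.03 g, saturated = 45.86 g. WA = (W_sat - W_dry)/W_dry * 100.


WA = (45.86 - 39.03) / 39.03 * 100 = 17.5%

17.5


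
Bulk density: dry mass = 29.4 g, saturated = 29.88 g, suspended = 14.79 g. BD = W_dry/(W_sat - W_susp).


BD = 29.4 / (29.88 - 14.79) = 29.4 / 15.09 = 1.948 g/cm^3

1.948


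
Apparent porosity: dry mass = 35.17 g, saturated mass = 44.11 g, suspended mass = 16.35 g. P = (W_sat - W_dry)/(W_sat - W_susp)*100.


P = (44.11 - 35.17) / (44.11 - 16.35) * 100 = 8.94 / 27.76 * 100 = 32.2%

32.2


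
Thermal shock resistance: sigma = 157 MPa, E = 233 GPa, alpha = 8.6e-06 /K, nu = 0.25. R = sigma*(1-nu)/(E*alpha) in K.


R = 157*(1-0.25)/(233*1000*8.6e-06) = 59 K

59


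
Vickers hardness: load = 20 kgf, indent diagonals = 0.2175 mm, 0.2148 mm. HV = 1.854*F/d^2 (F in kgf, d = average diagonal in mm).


d_avg = (0.2175+0.2148)/2 = 0.21615 mm
HV = 1.854*20/0.21615^2 = 794

794


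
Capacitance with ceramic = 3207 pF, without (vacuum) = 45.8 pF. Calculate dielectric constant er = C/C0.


er = 3207 / 45.8 = 70.02

70.02


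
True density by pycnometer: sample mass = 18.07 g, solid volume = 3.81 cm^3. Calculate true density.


TD = 18.07 / 3.81 = 4.743 g/cm^3

4.743


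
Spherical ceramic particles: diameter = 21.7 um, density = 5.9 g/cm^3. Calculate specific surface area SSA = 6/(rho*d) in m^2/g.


SSA = 6 / (5.9 * 21.7) = 0.047 m^2/g

0.047


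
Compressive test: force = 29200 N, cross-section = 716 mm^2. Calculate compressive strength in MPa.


CS = 29200 / 716 = 40.8 MPa

40.8


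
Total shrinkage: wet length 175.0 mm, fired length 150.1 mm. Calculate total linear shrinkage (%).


TS = (175.0 - 150.1) / 175.0 * 100 = 14.23%

14.23


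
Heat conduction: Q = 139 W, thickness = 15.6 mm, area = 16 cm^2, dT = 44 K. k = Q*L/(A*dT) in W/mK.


k = 139*15.6/1000/(16/10000*44) = 30.8 W/mK

30.8


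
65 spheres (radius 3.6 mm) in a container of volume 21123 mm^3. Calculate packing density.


V_sphere = 4/3*pi*3.6^3 = 195.4322 mm^3
Total V = 65*195.4322 = 12703.093 mm^3
PD = 12703.093 / 21123 = 0.601

0.601


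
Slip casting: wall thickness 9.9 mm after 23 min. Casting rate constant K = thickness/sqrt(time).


K = 9.9 / sqrt(23) = 9.9 / 4.7958 = 2.064 mm/min^0.5

2.064


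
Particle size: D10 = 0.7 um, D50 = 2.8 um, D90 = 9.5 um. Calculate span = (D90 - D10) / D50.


Span = (9.5 - 0.7) / 2.8 = 8.8 / 2.8 = 3.143

3.143


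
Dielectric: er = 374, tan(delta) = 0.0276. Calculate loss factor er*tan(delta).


Loss = 374 * 0.0276 = 10.322

10.322


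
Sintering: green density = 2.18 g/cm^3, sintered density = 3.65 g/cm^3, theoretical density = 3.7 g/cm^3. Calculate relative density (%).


Relative = 3.65 / 3.7 * 100 = 98.6%

98.6


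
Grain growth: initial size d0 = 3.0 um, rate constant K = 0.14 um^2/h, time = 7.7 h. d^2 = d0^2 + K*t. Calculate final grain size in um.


d^2 = 3.0^2 + 0.14*7.7 = 10.078
d = sqrt(10.078) = 3.17 um

3.17


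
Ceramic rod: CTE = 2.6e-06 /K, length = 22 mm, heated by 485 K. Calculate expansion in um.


dL = 2.6e-06 * 22 * 485 * 1000 = 27.742 um

27.742


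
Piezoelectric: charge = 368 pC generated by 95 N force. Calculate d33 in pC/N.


d33 = 368 / 95 = 3.9 pC/N

3.9


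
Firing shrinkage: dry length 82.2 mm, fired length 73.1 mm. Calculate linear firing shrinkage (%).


FS = (82.2 - 73.1) / 82.2 * 100 = 11.07%

11.07


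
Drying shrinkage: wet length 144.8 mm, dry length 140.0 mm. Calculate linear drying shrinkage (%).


DS = (144.8 - 140.0) / 144.8 * 100 = 3.31%

3.31


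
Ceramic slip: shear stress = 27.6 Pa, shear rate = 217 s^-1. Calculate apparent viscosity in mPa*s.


eta = tau/gamma * 1000 = 27.6/217 * 1000 = 127.2 mPa*s

127.2


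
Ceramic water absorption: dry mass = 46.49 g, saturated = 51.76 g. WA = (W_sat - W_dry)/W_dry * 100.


WA = (51.76 - 46.49) / 46.49 * 100 = 11.34%

11.34


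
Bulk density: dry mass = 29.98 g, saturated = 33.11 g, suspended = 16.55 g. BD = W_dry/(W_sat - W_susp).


BD = 29.98 / (33.11 - 16.55) = 29.98 / 16.56 = 1.81 g/cm^3

1.81


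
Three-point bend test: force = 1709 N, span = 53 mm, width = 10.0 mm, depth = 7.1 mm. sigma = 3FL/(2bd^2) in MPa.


sigma = 3*1709*53/(2*10.0*7.1^2) = 269.5 MPa

269.5


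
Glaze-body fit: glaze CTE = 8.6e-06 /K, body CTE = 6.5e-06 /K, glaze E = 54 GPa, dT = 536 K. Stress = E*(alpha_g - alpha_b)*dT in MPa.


Stress = 54*1000*(8.6e-06 - 6.5e-06)*536 = 60.8 MPa

60.8


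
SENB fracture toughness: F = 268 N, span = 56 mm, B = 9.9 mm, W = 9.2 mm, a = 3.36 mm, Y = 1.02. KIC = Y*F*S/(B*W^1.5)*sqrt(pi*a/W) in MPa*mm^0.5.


KIC = 1.02*268*56/(9.9*9.2^1.5)*sqrt(pi*3.36/9.2) = 59.35

59.35


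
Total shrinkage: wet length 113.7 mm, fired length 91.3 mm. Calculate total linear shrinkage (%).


TS = (113.7 - 91.3) / 113.7 * 100 = 19.7%

19.7


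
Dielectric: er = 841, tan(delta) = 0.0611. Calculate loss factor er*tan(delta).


Loss = 841 * 0.0611 = 51.385

51.385


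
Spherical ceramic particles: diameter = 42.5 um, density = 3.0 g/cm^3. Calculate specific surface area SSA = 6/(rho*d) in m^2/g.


SSA = 6 / (3.0 * 42.5) = 0.047 m^2/g

0.047


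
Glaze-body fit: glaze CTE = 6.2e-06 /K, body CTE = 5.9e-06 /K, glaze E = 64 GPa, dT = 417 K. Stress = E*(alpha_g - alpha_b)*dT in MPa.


Stress = 64*1000*(6.2e-06 - 5.9e-06)*417 = 8.0 MPa

8.0


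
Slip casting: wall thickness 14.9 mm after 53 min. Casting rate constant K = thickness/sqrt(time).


K = 14.9 / sqrt(53) = 14.9 / 7.2801 = 2.047 mm/min^0.5

2.047


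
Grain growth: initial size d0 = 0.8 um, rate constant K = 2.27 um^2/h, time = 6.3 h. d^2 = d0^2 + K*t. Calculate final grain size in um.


d^2 = 0.8^2 + 2.27*6.3 = 14.941
d = sqrt(14.941) = 3.87 um

3.87


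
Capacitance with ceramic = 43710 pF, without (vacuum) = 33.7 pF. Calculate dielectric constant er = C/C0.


er = 43710 / 33.7 = 1297.03

1297.03


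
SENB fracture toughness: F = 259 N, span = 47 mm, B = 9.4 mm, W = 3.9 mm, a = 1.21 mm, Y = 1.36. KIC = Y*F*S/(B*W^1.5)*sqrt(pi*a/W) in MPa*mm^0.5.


KIC = 1.36*259*47/(9.4*3.9^1.5)*sqrt(pi*1.21/3.9) = 225.76

225.76


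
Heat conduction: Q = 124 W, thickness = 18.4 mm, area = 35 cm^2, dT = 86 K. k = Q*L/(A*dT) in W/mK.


k = 124*18.4/1000/(35/10000*86) = 7.58 W/mK

7.58


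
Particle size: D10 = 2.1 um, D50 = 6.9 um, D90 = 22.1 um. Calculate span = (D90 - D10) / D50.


Span = (22.1 - 2.1) / 6.9 = 20.0 / 6.9 = 2.899

2.899


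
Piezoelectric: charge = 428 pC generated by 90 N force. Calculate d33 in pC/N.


d33 = 428 / 90 = 4.8 pC/N

4.8


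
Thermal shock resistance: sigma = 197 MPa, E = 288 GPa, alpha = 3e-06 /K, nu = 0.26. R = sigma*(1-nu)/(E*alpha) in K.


R = 197*(1-0.26)/(288*1000*3e-06) = 169 K

169


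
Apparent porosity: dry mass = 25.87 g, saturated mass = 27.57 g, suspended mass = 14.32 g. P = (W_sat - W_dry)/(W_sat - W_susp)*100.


P = (27.57 - 25.87) / (27.57 - 14.32) * 100 = 1.7 / 13.25 * 100 = 12.8%

12.8


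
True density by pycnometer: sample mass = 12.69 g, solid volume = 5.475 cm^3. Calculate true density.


TD = 12.69 / 5.475 = 2.318 g/cm^3

2.318


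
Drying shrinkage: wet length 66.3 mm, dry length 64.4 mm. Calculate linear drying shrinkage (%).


DS = (66.3 - 64.4) / 66.3 * 100 = 2.87%

2.87


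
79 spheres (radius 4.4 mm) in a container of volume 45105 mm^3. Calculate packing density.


V_sphere = 4/3*pi*4.4^3 = 356.8179 mm^3
Total V = 79*356.8179 = 28188.6141 mm^3
PD = 28188.6141 / 45105 = 0.625

0.625


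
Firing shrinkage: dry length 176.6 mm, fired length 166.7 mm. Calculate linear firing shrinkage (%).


FS = (176.6 - 166.7) / 176.6 * 100 = 5.61%

5.61


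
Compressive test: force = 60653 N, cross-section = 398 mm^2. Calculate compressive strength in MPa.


CS = 60653 / 398 = 152.4 MPa

152.4


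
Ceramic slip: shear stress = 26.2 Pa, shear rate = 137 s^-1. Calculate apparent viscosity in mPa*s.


eta = tau/gamma * 1000 = 26.2/137 * 1000 = 191.2 mPa*s

191.2


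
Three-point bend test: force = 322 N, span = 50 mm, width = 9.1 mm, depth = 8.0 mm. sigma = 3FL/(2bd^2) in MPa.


sigma = 3*322*50/(2*9.1*8.0^2) = 41.5 MPa

41.5


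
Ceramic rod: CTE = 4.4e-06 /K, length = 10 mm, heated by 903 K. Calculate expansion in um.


dL = 4.4e-06 * 10 * 903 * 1000 = 39.732 um

39.732


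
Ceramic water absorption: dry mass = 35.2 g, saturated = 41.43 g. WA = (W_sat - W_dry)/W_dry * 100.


WA = (41.43 - 35.2) / 35.2 * 100 = 17.7%

17.7


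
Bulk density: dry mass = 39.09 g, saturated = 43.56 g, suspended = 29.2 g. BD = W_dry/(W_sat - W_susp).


BD = 39.09 / (43.56 - 29.2) = 39.09 / 14.36 = 2.722 g/cm^3

2.722


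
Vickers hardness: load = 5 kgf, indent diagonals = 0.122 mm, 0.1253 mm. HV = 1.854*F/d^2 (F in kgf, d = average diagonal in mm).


d_avg = (0.122+0.1253)/2 = 0.12365 mm
HV = 1.854*5/0.12365^2 = 606

606


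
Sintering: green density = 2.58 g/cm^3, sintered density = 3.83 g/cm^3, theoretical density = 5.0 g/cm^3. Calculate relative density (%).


Relative = 3.83 / 5.0 * 100 = 76.6%

76.6


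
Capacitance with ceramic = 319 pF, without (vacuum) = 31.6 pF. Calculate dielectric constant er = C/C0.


er = 319 / 31.6 = 10.09

10.09


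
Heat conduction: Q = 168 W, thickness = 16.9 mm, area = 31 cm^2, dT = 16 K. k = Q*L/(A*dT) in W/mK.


k = 168*16.9/1000/(31/10000*16) = 57.24 W/mK

57.24


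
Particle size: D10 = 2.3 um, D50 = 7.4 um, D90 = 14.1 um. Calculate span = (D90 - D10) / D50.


Span = (14.1 - 2.3) / 7.4 = 11.8 / 7.4 = 1.595

1.595


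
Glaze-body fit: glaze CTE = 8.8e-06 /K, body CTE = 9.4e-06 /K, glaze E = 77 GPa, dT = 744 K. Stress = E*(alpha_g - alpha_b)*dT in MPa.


Stress = 77*1000*(8.8e-06 - 9.4e-06)*744 = -34.4 MPa

-34.4


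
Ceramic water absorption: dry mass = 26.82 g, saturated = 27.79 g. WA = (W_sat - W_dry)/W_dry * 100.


WA = (27.79 - 26.82) / 26.82 * 100 = 3.62%

3.62


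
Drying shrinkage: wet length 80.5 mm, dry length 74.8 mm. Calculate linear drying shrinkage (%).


DS = (80.5 - 74.8) / 80.5 * 100 = 7.08%

7.08


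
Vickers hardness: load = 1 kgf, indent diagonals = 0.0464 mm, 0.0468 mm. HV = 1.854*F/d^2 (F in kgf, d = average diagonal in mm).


d_avg = (0.0464+0.0468)/2 = 0.0466 mm
HV = 1.854*1/0.0466^2 = 854

854


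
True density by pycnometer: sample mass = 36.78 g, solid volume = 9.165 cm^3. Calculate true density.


TD = 36.78 / 9.165 = 4.013 g/cm^3

4.013


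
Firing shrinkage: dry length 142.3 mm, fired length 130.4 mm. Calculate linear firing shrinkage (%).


FS = (142.3 - 130.4) / 142.3 * 100 = 8.36%

8.36


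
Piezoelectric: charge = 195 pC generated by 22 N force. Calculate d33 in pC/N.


d33 = 195 / 22 = 8.9 pC/N

8.9


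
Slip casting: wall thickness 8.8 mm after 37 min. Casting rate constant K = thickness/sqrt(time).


K = 8.8 / sqrt(37) = 8.8 / 6.0828 = 1.447 mm/min^0.5

1.447


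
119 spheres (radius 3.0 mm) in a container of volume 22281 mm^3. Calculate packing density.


V_sphere = 4/3*pi*3.0^3 = 113.0973 mm^3
Total V = 119*113.0973 = 13458.5787 mm^3
PD = 13458.5787 / 22281 = 0.604

0.604


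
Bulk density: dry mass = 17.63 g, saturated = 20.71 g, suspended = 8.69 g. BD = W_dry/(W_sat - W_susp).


BD = 17.63 / (20.71 - 8.69) = 17.63 / 12.02 = 1.467 g/cm^3

1.467


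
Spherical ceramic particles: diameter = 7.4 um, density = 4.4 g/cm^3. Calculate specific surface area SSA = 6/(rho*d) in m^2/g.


SSA = 6 / (4.4 * 7.4) = 0.184 m^2/g

0.184


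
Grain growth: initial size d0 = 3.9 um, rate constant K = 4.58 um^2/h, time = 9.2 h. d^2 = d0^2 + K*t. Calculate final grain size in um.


d^2 = 3.9^2 + 4.58*9.2 = 57.346
d = sqrt(57.346) = 7.57 um

7.57


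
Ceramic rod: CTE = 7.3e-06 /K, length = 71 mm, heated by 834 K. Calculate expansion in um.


dL = 7.3e-06 * 71 * 834 * 1000 = 432.262 um

432.262


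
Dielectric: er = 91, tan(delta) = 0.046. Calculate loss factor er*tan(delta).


Loss = 91 * 0.046 = 4.186

4.186


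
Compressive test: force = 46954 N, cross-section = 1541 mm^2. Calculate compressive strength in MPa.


CS = 46954 / 1541 = 30.5 MPa

30.5


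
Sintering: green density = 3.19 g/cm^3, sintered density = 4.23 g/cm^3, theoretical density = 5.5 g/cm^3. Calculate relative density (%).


Relative = 4.23 / 5.5 * 100 = 76.9%

76.9


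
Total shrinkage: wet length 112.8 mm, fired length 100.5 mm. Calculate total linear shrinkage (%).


TS = (112.8 - 100.5) / 112.8 * 100 = 10.9%

10.9


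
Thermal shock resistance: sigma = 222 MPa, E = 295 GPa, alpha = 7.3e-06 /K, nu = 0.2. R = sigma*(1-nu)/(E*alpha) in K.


R = 222*(1-0.2)/(295*1000*7.3e-06) = 82 K

82


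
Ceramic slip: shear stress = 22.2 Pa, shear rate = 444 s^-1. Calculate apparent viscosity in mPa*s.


eta = tau/gamma * 1000 = 22.2/444 * 1000 = 50.0 mPa*s

50.0


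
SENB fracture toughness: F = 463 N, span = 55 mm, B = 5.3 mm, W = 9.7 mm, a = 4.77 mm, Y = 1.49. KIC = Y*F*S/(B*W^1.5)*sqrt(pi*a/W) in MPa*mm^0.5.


KIC = 1.49*463*55/(5.3*9.7^1.5)*sqrt(pi*4.77/9.7) = 294.54

294.54


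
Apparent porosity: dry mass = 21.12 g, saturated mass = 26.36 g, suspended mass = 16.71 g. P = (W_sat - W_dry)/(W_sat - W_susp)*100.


P = (26.36 - 21.12) / (26.36 - 16.71) * 100 = 5.24 / 9.65 * 100 = 54.3%

54.3


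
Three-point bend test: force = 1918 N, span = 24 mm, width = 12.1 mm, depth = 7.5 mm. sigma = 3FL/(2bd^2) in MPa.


sigma = 3*1918*24/(2*12.1*7.5^2) = 101.4 MPa

101.4


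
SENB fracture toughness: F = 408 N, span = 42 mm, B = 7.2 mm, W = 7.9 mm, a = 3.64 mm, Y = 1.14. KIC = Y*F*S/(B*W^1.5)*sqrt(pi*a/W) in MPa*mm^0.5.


KIC = 1.14*408*42/(7.2*7.9^1.5)*sqrt(pi*3.64/7.9) = 147.01

147.01


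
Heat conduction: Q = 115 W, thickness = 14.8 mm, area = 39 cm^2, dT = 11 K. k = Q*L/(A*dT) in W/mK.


k = 115*14.8/1000/(39/10000*11) = 39.67 W/mK

39.67


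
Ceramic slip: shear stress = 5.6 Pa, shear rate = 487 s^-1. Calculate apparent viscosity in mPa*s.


eta = tau/gamma * 1000 = 5.6/487 * 1000 = 11.5 mPa*s

11.5


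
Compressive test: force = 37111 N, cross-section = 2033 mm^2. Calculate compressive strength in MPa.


CS = 37111 / 2033 = 18.3 MPa

18.3


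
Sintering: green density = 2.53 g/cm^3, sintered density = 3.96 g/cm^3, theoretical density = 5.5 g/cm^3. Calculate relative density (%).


Relative = 3.96 / 5.5 * 100 = 72.0%

72.0


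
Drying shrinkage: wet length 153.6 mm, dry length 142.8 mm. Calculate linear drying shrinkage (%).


DS = (153.6 - 142.8) / 153.6 * 100 = 7.03%

7.03


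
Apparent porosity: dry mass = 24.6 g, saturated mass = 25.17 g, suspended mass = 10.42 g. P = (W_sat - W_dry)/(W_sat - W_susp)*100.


P = (25.17 - 24.6) / (25.17 - 10.42) * 100 = 0.57 / 14.75 * 100 = 3.9%

3.9


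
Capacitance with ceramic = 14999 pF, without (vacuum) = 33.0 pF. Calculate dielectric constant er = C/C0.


er = 14999 / 33.0 = 454.52

454.52


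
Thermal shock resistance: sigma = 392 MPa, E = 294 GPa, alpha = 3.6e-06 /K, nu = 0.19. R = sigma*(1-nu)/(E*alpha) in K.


R = 392*(1-0.19)/(294*1000*3.6e-06) = 300 K

300


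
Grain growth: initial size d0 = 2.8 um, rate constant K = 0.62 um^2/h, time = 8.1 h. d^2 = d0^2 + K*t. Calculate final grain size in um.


d^2 = 2.8^2 + 0.62*8.1 = 12.862
d = sqrt(12.862) = 3.59 um

3.59


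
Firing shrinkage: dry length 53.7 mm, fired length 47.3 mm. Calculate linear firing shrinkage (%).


FS = (53.7 - 47.3) / 53.7 * 100 = 11.92%

11.92


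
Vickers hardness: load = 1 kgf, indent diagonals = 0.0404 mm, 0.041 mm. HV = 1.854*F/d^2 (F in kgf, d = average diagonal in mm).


d_avg = (0.0404+0.041)/2 = 0.0407 mm
HV = 1.854*1/0.0407^2 = 1119

1119


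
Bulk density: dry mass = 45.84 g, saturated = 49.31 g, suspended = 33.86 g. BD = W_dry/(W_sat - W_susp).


BD = 45.84 / (49.31 - 33.86) = 45.84 / 15.45 = 2.967 g/cm^3

2.967


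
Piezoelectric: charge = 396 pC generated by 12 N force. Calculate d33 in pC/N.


d33 = 396 / 12 = 33.0 pC/N

33.0


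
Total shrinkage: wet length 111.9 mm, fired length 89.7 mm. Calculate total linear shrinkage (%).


TS = (111.9 - 89.7) / 111.9 * 100 = 19.84%

19.84


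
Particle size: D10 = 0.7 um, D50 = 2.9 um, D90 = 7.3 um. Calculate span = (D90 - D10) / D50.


Span = (7.3 - 0.7) / 2.9 = 6.6 / 2.9 = 2.276

2.276


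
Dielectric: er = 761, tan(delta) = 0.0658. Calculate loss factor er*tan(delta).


Loss = 761 * 0.0658 = 50.074

50.074


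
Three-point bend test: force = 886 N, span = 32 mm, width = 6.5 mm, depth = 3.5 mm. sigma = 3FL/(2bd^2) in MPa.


sigma = 3*886*32/(2*6.5*3.5^2) = 534.1 MPa

534.1


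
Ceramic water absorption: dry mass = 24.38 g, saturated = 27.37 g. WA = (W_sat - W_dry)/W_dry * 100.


WA = (27.37 - 24.38) / 24.38 * 100 = 12.26%

12.26


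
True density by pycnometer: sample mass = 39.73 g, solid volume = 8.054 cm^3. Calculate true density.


TD = 39.73 / 8.054 = 4.933 g/cm^3

4.933


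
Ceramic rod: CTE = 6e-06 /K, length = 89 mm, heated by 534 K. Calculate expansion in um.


dL = 6e-06 * 89 * 534 * 1000 = 285.156 um

285.156


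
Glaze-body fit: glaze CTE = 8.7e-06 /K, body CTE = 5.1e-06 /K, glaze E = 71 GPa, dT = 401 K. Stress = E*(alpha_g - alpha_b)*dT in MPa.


Stress = 71*1000*(8.7e-06 - 5.1e-06)*401 = 102.5 MPa

102.5


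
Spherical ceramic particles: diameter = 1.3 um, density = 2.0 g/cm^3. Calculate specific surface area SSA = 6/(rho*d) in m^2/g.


SSA = 6 / (2.0 * 1.3) = 2.308 m^2/g

2.308


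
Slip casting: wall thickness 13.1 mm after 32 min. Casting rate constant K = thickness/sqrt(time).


K = 13.1 / sqrt(32) = 13.1 / 5.6569 = 2.316 mm/min^0.5

2.316


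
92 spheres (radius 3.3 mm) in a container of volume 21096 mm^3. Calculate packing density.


V_sphere = 4/3*pi*3.3^3 = 150.5326 mm^3
Total V = 92*150.5326 = 13848.9992 mm^3
PD = 13848.9992 / 21096 = 0.656

0.656


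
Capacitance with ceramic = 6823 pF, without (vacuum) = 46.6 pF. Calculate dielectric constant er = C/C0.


er = 6823 / 46.6 = 146.42

146.42


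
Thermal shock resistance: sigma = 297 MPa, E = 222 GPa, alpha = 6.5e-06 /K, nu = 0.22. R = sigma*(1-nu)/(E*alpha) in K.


R = 297*(1-0.22)/(222*1000*6.5e-06) = 161 K

161


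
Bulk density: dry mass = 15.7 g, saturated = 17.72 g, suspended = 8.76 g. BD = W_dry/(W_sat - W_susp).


BD = 15.7 / (17.72 - 8.76) = 15.7 / 8.96 = 1.752 g/cm^3

1.752


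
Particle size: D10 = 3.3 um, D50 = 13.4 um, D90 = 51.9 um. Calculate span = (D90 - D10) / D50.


Span = (51.9 - 3.3) / 13.4 = 48.6 / 13.4 = 3.627

3.627


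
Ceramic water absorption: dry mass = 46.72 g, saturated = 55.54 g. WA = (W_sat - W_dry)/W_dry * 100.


WA = (55.54 - 46.72) / 46.72 * 100 = 18.88%

18.88


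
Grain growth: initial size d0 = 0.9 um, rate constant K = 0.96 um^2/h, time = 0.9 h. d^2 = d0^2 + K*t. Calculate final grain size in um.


d^2 = 0.9^2 + 0.96*0.9 = 1.674
d = sqrt(1.674) = 1.29 um

1.29


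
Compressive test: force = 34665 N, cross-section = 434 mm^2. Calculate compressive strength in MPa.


CS = 34665 / 434 = 79.9 MPa

79.9


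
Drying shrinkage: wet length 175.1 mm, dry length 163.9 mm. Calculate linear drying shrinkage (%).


DS = (175.1 - 163.9) / 175.1 * 100 = 6.4%

6.4


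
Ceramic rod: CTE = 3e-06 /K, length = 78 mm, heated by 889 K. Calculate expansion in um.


dL = 3e-06 * 78 * 889 * 1000 = 208.026 um

208.026


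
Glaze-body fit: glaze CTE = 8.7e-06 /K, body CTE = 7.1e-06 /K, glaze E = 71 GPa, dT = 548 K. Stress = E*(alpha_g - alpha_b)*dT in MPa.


Stress = 71*1000*(8.7e-06 - 7.1e-06)*548 = 62.3 MPa

62.3


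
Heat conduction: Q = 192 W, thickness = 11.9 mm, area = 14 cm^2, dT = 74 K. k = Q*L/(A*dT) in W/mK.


k = 192*11.9/1000/(14/10000*74) = 22.05 W/mK

22.05


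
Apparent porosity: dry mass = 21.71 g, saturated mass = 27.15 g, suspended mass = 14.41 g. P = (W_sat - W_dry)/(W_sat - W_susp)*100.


P = (27.15 - 21.71) / (27.15 - 14.41) * 100 = 5.44 / 12.74 * 100 = 42.7%

42.7


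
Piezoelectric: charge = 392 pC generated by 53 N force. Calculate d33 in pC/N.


d33 = 392 / 53 = 7.4 pC/N

7.4


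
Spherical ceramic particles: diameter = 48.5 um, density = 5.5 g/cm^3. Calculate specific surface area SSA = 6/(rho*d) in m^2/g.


SSA = 6 / (5.5 * 48.5) = 0.022 m^2/g

0.022


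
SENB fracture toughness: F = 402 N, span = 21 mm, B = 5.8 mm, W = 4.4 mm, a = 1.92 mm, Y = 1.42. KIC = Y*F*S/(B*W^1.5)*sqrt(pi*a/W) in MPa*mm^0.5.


KIC = 1.42*402*21/(5.8*4.4^1.5)*sqrt(pi*1.92/4.4) = 262.2

262.2


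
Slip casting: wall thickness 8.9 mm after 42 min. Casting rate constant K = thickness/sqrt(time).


K = 8.9 / sqrt(42) = 8.9 / 6.4807 = 1.373 mm/min^0.5

1.373


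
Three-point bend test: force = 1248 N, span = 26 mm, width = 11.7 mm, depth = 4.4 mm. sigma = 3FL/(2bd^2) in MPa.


sigma = 3*1248*26/(2*11.7*4.4^2) = 214.9 MPa

214.9


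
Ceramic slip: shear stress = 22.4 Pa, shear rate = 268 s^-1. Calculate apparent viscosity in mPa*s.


eta = tau/gamma * 1000 = 22.4/268 * 1000 = 83.6 mPa*s

83.6


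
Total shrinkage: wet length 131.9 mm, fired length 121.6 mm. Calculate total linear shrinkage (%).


TS = (131.9 - 121.6) / 131.9 * 100 = 7.81%

7.81


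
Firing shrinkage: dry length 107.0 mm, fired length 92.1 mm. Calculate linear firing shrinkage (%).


FS = (107.0 - 92.1) / 107.0 * 100 = 13.93%

13.93


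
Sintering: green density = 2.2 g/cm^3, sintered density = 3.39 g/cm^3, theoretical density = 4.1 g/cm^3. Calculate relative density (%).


Relative = 3.39 / 4.1 * 100 = 82.7%

82.7


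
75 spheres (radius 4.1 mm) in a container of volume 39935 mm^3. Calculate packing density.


V_sphere = 4/3*pi*4.1^3 = 288.6956 mm^3
Total V = 75*288.6956 = 21652.17 mm^3
PD = 21652.17 / 39935 = 0.542

0.542


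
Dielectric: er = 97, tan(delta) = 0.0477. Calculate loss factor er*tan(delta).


Loss = 97 * 0.0477 = 4.627

4.627


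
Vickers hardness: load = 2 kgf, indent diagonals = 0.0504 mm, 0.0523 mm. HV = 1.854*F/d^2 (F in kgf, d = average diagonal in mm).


d_avg = (0.0504+0.0523)/2 = 0.05135 mm
HV = 1.854*2/0.05135^2 = 1406

1406


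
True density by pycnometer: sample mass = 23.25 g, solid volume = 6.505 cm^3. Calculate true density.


TD = 23.25 / 6.505 = 3.574 g/cm^3

3.574


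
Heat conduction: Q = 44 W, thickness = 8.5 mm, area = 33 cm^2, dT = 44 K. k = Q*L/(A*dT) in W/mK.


k = 44*8.5/1000/(33/10000*44) = 2.58 W/mK

2.58


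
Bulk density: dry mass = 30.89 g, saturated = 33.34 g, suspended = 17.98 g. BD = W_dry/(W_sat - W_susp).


BD = 30.89 / (33.34 - 17.98) = 30.89 / 15.36 = 2.011 g/cm^3

2.011


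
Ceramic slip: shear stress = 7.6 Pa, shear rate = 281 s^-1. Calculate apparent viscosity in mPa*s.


eta = tau/gamma * 1000 = 7.6/281 * 1000 = 27.0 mPa*s

27.0


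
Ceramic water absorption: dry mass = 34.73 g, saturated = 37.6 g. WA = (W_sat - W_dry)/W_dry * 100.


WA = (37.6 - 34.73) / 34.73 * 100 = 8.26%

8.26


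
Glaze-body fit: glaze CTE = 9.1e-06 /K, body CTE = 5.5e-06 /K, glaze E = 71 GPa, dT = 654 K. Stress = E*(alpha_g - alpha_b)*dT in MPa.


Stress = 71*1000*(9.1e-06 - 5.5e-06)*654 = 167.2 MPa

167.2


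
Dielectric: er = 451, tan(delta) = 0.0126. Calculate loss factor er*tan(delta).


Loss = 451 * 0.0126 = 5.683

5.683


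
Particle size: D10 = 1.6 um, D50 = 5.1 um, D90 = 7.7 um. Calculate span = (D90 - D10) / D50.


Span = (7.7 - 1.6) / 5.1 = 6.1 / 5.1 = 1.196

1.196


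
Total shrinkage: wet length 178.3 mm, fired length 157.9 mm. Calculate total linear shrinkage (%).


TS = (178.3 - 157.9) / 178.3 * 100 = 11.44%

11.44


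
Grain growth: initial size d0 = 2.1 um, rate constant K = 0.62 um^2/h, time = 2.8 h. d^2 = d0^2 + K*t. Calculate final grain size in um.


d^2 = 2.1^2 + 0.62*2.8 = 6.146
d = sqrt(6.146) = 2.48 um

2.48


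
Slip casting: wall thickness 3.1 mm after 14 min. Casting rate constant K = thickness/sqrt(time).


K = 3.1 / sqrt(14) = 3.1 / 3.7417 = 0.829 mm/min^0.5

0.829


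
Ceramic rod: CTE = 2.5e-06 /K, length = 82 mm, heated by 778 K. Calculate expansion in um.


dL = 2.5e-06 * 82 * 778 * 1000 = 159.49 um

159.49


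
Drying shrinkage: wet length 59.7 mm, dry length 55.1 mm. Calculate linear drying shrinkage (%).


DS = (59.7 - 55.1) / 59.7 * 100 = 7.71%

7.71


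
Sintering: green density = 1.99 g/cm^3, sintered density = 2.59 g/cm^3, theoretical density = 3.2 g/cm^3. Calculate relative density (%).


Relative = 2.59 / 3.2 * 100 = 80.9%

80.9


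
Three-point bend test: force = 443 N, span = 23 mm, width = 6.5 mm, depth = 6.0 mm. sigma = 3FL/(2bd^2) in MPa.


sigma = 3*443*23/(2*6.5*6.0^2) = 65.3 MPa

65.3


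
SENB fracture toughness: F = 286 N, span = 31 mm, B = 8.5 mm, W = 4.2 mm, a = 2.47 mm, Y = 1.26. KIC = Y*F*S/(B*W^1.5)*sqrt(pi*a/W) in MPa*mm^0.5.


KIC = 1.26*286*31/(8.5*4.2^1.5)*sqrt(pi*2.47/4.2) = 207.54

207.54


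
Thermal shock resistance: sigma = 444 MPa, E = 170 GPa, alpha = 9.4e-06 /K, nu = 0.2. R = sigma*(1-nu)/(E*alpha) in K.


R = 444*(1-0.2)/(170*1000*9.4e-06) = 222 K

222


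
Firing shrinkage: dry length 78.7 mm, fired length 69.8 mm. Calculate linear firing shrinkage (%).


FS = (78.7 - 69.8) / 78.7 * 100 = 11.31%

11.31


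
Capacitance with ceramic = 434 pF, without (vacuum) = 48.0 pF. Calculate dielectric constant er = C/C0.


er = 434 / 48.0 = 9.04

9.04


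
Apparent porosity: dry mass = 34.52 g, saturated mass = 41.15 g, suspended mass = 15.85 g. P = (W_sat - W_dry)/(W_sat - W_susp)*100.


P = (41.15 - 34.52) / (41.15 - 15.85) * 100 = 6.63 / 25.3 * 100 = 26.2%

26.2


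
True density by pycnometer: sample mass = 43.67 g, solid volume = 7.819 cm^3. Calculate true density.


TD = 43.67 / 7.819 = 5.585 g/cm^3

5.585


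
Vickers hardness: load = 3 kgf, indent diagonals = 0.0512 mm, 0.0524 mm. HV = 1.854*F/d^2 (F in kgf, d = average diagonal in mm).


d_avg = (0.0512+0.0524)/2 = 0.0518 mm
HV = 1.854*3/0.0518^2 = 2073

2073


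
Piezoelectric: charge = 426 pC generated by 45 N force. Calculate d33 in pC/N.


d33 = 426 / 45 = 9.5 pC/N

9.5


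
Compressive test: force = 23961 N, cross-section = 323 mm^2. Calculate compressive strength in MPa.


CS = 23961 / 323 = 74.2 MPa

74.2


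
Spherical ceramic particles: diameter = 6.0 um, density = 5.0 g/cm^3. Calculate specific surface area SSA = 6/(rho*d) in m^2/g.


SSA = 6 / (5.0 * 6.0) = 0.2 m^2/g

0.2


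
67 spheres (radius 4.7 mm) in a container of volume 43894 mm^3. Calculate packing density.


V_sphere = 4/3*pi*4.7^3 = 434.8928 mm^3
Total V = 67*434.8928 = 29137.8176 mm^3
PD = 29137.8176 / 43894 = 0.664

0.664


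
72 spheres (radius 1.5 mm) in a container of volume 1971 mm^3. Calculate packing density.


V_sphere = 4/3*pi*1.5^3 = 14.1372 mm^3
Total V = 72*14.1372 = 1017.8784 mm^3
PD = 1017.8784 / 1971 = 0.516

0.516


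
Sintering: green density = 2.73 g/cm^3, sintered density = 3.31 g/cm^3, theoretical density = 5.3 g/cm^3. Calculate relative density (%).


Relative = 3.31 / 5.3 * 100 = 62.5%

62.5


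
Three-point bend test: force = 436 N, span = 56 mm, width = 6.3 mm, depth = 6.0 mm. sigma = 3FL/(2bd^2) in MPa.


sigma = 3*436*56/(2*6.3*6.0^2) = 161.5 MPa

161.5


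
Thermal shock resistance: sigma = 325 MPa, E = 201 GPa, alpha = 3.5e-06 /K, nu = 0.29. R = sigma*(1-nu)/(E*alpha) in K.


R = 325*(1-0.29)/(201*1000*3.5e-06) = 328 K

328


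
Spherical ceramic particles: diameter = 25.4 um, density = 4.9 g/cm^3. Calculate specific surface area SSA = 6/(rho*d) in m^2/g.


SSA = 6 / (4.9 * 25.4) = 0.048 m^2/g

0.048


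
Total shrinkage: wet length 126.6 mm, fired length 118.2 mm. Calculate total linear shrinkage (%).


TS = (126.6 - 118.2) / 126.6 * 100 = 6.64%

6.64


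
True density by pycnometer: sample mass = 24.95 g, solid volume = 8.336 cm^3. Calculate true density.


TD = 24.95 / 8.336 = 2.993 g/cm^3

2.993


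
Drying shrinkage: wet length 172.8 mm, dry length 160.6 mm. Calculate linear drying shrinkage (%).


DS = (172.8 - 160.6) / 172.8 * 100 = 7.06%

7.06


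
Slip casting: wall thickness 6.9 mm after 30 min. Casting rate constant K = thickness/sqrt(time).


K = 6.9 / sqrt(30) = 6.9 / 5.4772 = 1.26 mm/min^0.5

1.26


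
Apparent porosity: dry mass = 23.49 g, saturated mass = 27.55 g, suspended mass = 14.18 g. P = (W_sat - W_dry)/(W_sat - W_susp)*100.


P = (27.55 - 23.49) / (27.55 - 14.18) * 100 = 4.06 / 13.37 * 100 = 30.4%

30.4


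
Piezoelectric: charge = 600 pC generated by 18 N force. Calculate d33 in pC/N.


d33 = 600 / 18 = 33.3 pC/N

33.3


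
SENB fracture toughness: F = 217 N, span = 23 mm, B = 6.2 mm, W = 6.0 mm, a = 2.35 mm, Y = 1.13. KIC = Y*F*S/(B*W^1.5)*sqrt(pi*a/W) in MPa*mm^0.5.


KIC = 1.13*217*23/(6.2*6.0^1.5)*sqrt(pi*2.35/6.0) = 68.66

68.66


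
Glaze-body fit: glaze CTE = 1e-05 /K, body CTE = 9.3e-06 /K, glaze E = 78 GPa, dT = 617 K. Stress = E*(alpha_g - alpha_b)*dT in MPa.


Stress = 78*1000*(1e-05 - 9.3e-06)*617 = 33.7 MPa

33.7


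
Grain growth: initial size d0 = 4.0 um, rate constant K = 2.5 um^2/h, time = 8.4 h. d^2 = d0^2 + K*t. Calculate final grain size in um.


d^2 = 4.0^2 + 2.5*8.4 = 37.0
d = sqrt(37.0) = 6.08 um

6.08


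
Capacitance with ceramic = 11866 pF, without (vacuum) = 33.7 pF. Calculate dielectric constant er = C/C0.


er = 11866 / 33.7 = 352.11

352.11


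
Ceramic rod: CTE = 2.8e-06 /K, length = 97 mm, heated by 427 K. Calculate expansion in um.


dL = 2.8e-06 * 97 * 427 * 1000 = 115.973 um

115.973


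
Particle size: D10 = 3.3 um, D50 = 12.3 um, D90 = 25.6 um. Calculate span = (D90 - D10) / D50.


Span = (25.6 - 3.3) / 12.3 = 22.3 / 12.3 = 1.813

1.813


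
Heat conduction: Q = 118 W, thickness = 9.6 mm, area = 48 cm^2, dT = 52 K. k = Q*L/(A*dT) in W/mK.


k = 118*9.6/1000/(48/10000*52) = 4.54 W/mK

4.54


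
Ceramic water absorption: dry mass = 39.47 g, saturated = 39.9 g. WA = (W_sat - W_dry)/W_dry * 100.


WA = (39.9 - 39.47) / 39.47 * 100 = 1.09%

1.09


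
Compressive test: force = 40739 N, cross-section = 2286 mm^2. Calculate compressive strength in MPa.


CS = 40739 / 2286 = 17.8 MPa

17.8


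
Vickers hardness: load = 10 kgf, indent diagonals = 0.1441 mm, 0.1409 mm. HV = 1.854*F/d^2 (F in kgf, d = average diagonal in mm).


d_avg = (0.1441+0.1409)/2 = 0.1425 mm
HV = 1.854*10/0.1425^2 = 913

913


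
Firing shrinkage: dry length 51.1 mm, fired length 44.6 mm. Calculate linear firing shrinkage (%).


FS = (51.1 - 44.6) / 51.1 * 100 = 12.72%

12.72


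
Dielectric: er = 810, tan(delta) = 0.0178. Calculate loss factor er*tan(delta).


Loss = 810 * 0.0178 = 14.418

14.418
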